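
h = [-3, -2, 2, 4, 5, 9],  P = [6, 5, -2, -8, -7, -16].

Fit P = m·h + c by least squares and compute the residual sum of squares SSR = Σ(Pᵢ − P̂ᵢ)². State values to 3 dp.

The normal equations are: 139·m + 15·c = -243;  15·m + 6·c = -22.
(Σh·h = 139, Σh = 15, Σ1 = 6, Σh·P = -243, ΣP = -22.)
Determinant 139·6 − 15² = 609.
m = ((-243)·6 − 15·(-22))/609 = -376/203; c = (139·(-22) − 15·(-243))/609 = 587/609.
Residuals: -317/609, 202/609, 451/609, -947/609, 790/609, -179/609; SSR = 3116/609.

SSR = 5.117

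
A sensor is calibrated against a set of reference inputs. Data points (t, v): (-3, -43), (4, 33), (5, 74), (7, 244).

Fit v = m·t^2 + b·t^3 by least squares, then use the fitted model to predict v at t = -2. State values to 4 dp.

Forming MᵀM = [[3363, 20713]; [20713, 138099]] and Mᵀv = [13947, 96215]ᵀ gives MᵀM·[m, b]ᵀ = Mᵀv.
Eliminating b: 138099·(row 1) − 20713·(row 2) gives 35398568·m = 138099·13947 − 20713·96215 = -66834542, so m = -33417271/17699284.
Then b = (96215 − 20713·(-33417271/17699284))/138099 = 17343417/17699284.
At t = -2: v̂ = (-33417271/17699284)·(4) + (17343417/17699284)·(-8) = -68104105/4424821.

v̂ = -15.3914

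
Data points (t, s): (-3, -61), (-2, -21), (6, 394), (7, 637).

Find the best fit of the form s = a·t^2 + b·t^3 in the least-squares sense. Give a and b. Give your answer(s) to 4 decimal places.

Normal-equation sums: Σt^2·t^2 = 3794, Σt^2·t^3 = 24308, Σt^3·t^3 = 165098.
And Σt^2·s = 44764, Σt^3·s = 305410.
So MᵀM·[a, b]ᵀ = Mᵀs: [[3794, 24308]; [24308, 165098]]·[a, b]ᵀ = [44764, 305410]ᵀ.
Determinant 3794·165098 − 24308² = 35502948.
a = (44764·165098 − 24308·305410)/35502948 = -929428/986193; b = (3794·305410 − 24308·44764)/35502948 = 1961173/986193.

a = -0.9424, b = 1.9886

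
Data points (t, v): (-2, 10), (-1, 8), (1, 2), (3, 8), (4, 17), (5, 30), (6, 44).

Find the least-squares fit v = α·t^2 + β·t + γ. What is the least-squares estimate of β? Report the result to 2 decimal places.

β = -2.00

With design matrix M, MᵀM = [[2276, 424, 92]; [424, 92, 16]; [92, 16, 7]] and Mᵀv = [2728, 480, 119]ᵀ.
Row-reducing yields α = 8779/5889, β = -11750/5889, γ = 3863/1963.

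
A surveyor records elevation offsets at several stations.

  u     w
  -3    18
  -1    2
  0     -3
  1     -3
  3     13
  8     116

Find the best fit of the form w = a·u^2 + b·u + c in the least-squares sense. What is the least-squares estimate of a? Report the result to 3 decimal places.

Entries of AᵀA: Σu^2·u^2 = 4260, Σu^2·u = 512, Σu^2 = 84, Σu·u = 84, Σu = 8, Σ1 = 6.
Moment sums: Σu^2·w = 7702, Σu·w = 908, Σw = 143.
Row-reducing yields a = 4915/2481, b = -4234/4135, c = -62923/24810.

a = 1.981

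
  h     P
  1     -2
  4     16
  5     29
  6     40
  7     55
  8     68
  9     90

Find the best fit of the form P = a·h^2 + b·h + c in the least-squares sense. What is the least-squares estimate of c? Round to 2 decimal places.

c = -4.51

Normal-equation sums: Σh^2·h^2 = 15236, Σh^2·h = 1990, Σh^2 = 272, Σh·h = 272, Σh = 40, Σ1 = 7.
For MᵀP: Σh^2·P = 16756, Σh·P = 2186, ΣP = 296.
Normal equations: [[15236, 1990, 272]; [1990, 272, 40]; [272, 40, 7]]·[a, b, c]ᵀ = [16756, 2186, 296]ᵀ.
Solving the 3×3 system (Gaussian elimination) gives a = 7405/7483, b = 10924/7483, c = -33736/7483.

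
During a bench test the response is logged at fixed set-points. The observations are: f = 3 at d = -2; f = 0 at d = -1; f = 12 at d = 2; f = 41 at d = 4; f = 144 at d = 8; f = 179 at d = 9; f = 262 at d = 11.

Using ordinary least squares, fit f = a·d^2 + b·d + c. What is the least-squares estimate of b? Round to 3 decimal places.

XᵀX·[a, b, c]ᵀ = Xᵀf reads: 25587·a + 2635·b + 291·c = 56133;  2635·a + 291·b + 31·c = 5827;  291·a + 31·b + 7·c = 641.
(Σd^2·d^2 = 25587, Σd^2·d = 2635, Σd^2 = 291, Σd·d = 291, Σd = 31, Σ1 = 7, Σd^2·f = 56133, Σd·f = 5827, Σf = 641.)
Solving the 3×3 system (Gaussian elimination) gives a = 222814/114221, b = 538059/228442, c = 10535/228442.

b = 2.355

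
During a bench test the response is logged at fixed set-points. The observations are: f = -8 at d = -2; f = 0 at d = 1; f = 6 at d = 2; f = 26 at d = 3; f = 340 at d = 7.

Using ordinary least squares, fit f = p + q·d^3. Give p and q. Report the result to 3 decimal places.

p = -0.948, q = 0.994

AᵀA·[p, q]ᵀ = Aᵀf reads: 5·p + 371·q = 364;  371·p + 118507·q = 117434.
Eliminating q: 118507·(row 1) − 371·(row 2) gives 454894·p = 118507·364 − 371·117434 = -431466, so p = -215733/227447.
Then q = (117434 − 371·(-215733/227447))/118507 = 226063/227447.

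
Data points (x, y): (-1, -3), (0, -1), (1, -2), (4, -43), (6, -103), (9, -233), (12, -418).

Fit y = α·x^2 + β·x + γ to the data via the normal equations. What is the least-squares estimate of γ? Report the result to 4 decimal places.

γ = 0.1128

From the data, Σx^2·x^2 = 28851, Σx^2·x = 2737, Σx^2 = 279, Σx·x = 279, Σx = 31, Σ1 = 7.
For Mᵀy: Σx^2·y = -83466, Σx·y = -7902, Σy = -803.
Row-reducing yields α = -2687035/904498, β = 730851/904498, γ = 51035/452249.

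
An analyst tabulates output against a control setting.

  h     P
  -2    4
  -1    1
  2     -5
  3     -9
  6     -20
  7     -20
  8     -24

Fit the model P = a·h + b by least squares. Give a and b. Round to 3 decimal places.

a = -2.823, b = -1.152

Normal-equation sums: Σh·h = 167, Σh = 23, Σ1 = 7.
Right-hand side: Σh·P = -498, ΣP = -73.
So AᵀA·[a, b]ᵀ = AᵀP: [[167, 23]; [23, 7]]·[a, b]ᵀ = [-498, -73]ᵀ.
Eliminating b: 7·(row 1) − 23·(row 2) gives 640·a = 7·(-498) − 23·(-73) = -1807, so a = -1807/640.
Then b = ((-73) − 23·(-1807/640))/7 = -737/640.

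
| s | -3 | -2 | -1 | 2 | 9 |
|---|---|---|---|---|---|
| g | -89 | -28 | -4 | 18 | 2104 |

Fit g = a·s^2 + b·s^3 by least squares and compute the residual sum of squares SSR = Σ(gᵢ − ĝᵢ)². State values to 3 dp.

SSR = 4.637

Entries of MᵀM: Σs^2·s^2 = 6675, Σs^2·s^3 = 58805, Σs^3·s^3 = 532299.
For Mᵀg: Σs^2·g = 169579, Σs^3·g = 1536591.
Normal equations: [[6675, 58805]; [58805, 532299]]·[a, b]ᵀ = [169579, 1536591]ᵀ.
Determinant 6675·532299 − 58805² = 95067800.
a = (169579·532299 − 58805·1536591)/95067800 = -46250817/47533900; b = (6675·1536591 − 58805·169579)/95067800 = 28465183/9506780.
Residuals: 14269979/23766950, -1834653/11883475, -389717/11883475, -24498463/11883475, 1024871/23766950; SSR = 110214089/23766950.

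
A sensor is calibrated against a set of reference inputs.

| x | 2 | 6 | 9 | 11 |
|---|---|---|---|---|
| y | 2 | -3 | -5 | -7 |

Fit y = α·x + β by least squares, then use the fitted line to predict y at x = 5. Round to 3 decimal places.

Normal-equation sums: Σx·x = 242, Σx = 28, Σ1 = 4.
Moment sums: Σx·y = -136, Σy = -13.
So AᵀA·[α, β]ᵀ = Aᵀy: [[242, 28]; [28, 4]]·[α, β]ᵀ = [-136, -13]ᵀ.
Eliminating β: 4·(row 1) − 28·(row 2) gives 184·α = 4·(-136) − 28·(-13) = -180, so α = -45/46.
Then β = ((-13) − 28·(-45/46))/4 = 331/92.
At x = 5: ŷ = (-45/46)·(5) + (331/92)·(1) = -119/92.

ŷ = -1.293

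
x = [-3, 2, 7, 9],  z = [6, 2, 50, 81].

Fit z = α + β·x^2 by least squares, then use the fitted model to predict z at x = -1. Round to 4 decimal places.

With design matrix A, AᵀA = [[4, 143]; [143, 9059]] and Aᵀz = [139, 9073]ᵀ.
Eliminating β: 9059·(row 1) − 143·(row 2) gives 15787·α = 9059·139 − 143·9073 = -38238, so α = -38238/15787.
Then β = (9073 − 143·(-38238/15787))/9059 = 16415/15787.
At x = -1: ẑ = (-38238/15787)·(1) + (16415/15787)·(1) = -21823/15787.

ẑ = -1.3823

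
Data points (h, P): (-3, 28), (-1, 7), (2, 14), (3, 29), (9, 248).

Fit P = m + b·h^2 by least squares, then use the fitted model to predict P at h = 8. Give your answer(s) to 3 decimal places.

Compute the Gram sums: Σ1 = 5, Σh^2 = 104, Σh^2·h^2 = 6740.
And ΣP = 326, Σh^2·P = 20664.
Normal equations: [[5, 104]; [104, 6740]]·[m, b]ᵀ = [326, 20664]ᵀ.
Eliminating b: 6740·(row 1) − 104·(row 2) gives 22884·m = 6740·326 − 104·20664 = 48184, so m = 12046/5721.
Then b = (20664 − 104·(12046/5721))/6740 = 17354/5721.
At h = 8: P̂ = (12046/5721)·(1) + (17354/5721)·(64) = 374234/1907.

P̂ = 196.242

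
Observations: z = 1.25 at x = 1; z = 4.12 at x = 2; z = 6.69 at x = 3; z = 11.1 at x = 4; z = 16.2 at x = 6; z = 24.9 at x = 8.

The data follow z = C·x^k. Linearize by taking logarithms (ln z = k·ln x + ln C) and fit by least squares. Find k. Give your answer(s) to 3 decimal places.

Taking logs, ln z = k·ln x + ln C, so regress ln z on ln x.
Σln x = 7.0493, Σ(ln x)² = 11.1437, Σln z = 11.9464, Σln x·ln z = 18.0814.
Equations: 11.1437·k + 7.0493·ln C = 18.0814;  7.0493·k + 6·ln C = 11.9464.
Δ = 11.1437·6 − (7.0493)² = 17.1702; k = (18.0814·6 − 7.0493·11.9464)/17.1702 = 1.41377, ln C = (11.1437·11.9464 − 7.0493·18.0814)/17.1702 = 0.33006.

k = 1.414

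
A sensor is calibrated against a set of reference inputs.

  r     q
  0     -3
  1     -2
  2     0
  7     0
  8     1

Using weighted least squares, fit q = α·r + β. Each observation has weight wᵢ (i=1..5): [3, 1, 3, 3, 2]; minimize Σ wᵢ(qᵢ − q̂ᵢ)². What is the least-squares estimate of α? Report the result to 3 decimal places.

α = 0.371

From the data, Σwᵢ·r·r = 288, Σwᵢ·r = 44, Σwᵢ·1 = 12.
And Σwᵢ·r·q = 14, Σwᵢ·q = -9.
XᵀWX·[α, β]ᵀ = XᵀWq becomes [[288, 44]; [44, 12]]·[α, β]ᵀ = [14, -9]ᵀ.
Δ = 288·12 − 44² = 1520.
α = (14·12 − 44·(-9))/1520 = 141/380; β = (288·(-9) − 44·14)/1520 = -401/190.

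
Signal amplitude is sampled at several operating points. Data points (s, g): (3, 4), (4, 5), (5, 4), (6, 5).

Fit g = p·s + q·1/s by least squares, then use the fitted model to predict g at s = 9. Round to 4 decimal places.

ĝ = 6.3438

Entries of AᵀA: Σs·s = 86, Σs·1/s = 4, Σ1/s·1/s = 869/3600.
Moment sums: Σs·g = 82, Σ1/s·g = 253/60.
AᵀA·[p, q]ᵀ = Aᵀg becomes [[86, 4]; [4, 869/3600]]·[p, q]ᵀ = [82, 253/60]ᵀ.
det = 86·(869/3600) − 4² = 8567/1800.
p = (82·(869/3600) − 4·(253/60))/(8567/1800) = 5269/8567; q = (86·(253/60) − 4·82)/(8567/1800) = 62340/8567.
At s = 9: ĝ = (5269/8567)·(9) + (62340/8567)·(1/9) = 163043/25701.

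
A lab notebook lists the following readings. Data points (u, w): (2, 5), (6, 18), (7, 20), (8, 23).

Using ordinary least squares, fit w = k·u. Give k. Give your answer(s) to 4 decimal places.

k = 2.8889

With design matrix X, XᵀX = [[153]] and Xᵀw = [442]ᵀ.
k = 442/153 = 2.88889.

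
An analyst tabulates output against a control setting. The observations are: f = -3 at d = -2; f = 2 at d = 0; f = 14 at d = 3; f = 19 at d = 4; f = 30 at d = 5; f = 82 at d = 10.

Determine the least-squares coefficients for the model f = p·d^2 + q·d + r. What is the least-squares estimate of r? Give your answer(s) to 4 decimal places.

Setting ∂/∂p … = 0 gives: 10978·p + 1208·q + 154·r = 9368;  1208·p + 154·q + 20·r = 1094;  154·p + 20·q + 6·r = 144.
(Σd^2·d^2 = 10978, Σd^2·d = 1208, Σd^2 = 154, Σd·d = 154, Σd = 20, Σ1 = 6, Σd^2·f = 9368, Σd·f = 1094, Σf = 144.)
Inverting the 3×3 Gram matrix, [p, q, r]ᵀ = [25811/49119, 140027/49119, 16539/16373]ᵀ.

r = 1.0101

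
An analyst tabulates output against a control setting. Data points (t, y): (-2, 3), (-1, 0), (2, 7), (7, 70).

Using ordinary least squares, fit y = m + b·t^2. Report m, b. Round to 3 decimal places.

The normal equations are: 4·m + 58·b = 80;  58·m + 2434·b = 3470.
(Σ1 = 4, Σt^2 = 58, Σt^2·t^2 = 2434, Σy = 80, Σt^2·y = 3470.)
Determinant 4·2434 − 58² = 6372.
m = (80·2434 − 58·3470)/6372 = -545/531; b = (4·3470 − 58·80)/6372 = 770/531.

m = -1.026, b = 1.450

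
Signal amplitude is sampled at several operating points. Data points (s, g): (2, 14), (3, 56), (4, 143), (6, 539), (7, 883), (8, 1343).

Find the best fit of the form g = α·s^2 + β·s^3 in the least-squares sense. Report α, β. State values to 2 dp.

α = -2.94, β = 2.99

Normal-equation sums: Σs^2·s^2 = 8146, Σs^2·s^3 = 58650, Σs^3·s^3 = 431338.
And Σs^2·g = 151471, Σs^3·g = 1117685.
So AᵀA·[α, β]ᵀ = Aᵀg: [[8146, 58650]; [58650, 431338]]·[α, β]ᵀ = [151471, 1117685]ᵀ.
Eliminating β: 431338·(row 1) − 58650·(row 2) gives 73856848·α = 431338·151471 − 58650·1117685 = -217027052, so α = -54256763/18464212.
Then β = (1117685 − 58650·(-54256763/18464212))/431338 = 55221965/18464212.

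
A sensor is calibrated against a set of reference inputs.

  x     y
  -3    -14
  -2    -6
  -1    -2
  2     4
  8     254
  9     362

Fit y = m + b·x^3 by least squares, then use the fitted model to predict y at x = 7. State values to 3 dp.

Normal-equation sums: Σ1 = 6, Σx^3 = 1213, Σx^3·x^3 = 794443.
For Mᵀy: Σy = 598, Σx^3·y = 394406.
det = 6·794443 − 1213² = 3295289.
m = (598·794443 − 1213·394406)/3295289 = -3337564/3295289; b = (6·394406 − 1213·598)/3295289 = 1641062/3295289.
At x = 7: ŷ = (-3337564/3295289)·(1) + (1641062/3295289)·(343) = 559546702/3295289.

ŷ = 169.802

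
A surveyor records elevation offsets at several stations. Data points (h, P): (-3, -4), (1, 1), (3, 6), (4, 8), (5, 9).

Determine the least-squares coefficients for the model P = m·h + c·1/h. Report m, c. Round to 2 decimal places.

m = 1.88, c = -0.95

The normal system AᵀA·[m, c]ᵀ = AᵀP is [[60, 5]; [5, 4769/3600]]·[m, c]ᵀ = [108, 122/15]ᵀ.
Determinant 60·(4769/3600) − 5² = 3269/60.
m = (108·(4769/3600) − 5·(122/15))/(3269/60) = 30721/16345; c = (60·(122/15) − 5·108)/(3269/60) = -3120/3269.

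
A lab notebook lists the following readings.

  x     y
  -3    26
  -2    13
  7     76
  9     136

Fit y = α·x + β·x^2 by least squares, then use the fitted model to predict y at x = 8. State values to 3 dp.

From the data, Σx·x = 143, Σx·x^2 = 1037, Σx^2·x^2 = 9059.
Moment sums: Σx·y = 1652, Σx^2·y = 15026.
Normal equations: [[143, 1037]; [1037, 9059]]·[α, β]ᵀ = [1652, 15026]ᵀ.
Determinant 143·9059 − 1037² = 220068.
α = (1652·9059 − 1037·15026)/220068 = -102749/36678; β = (143·15026 − 1037·1652)/220068 = 72599/36678.
At x = 8: ŷ = (-102749/36678)·(8) + (72599/36678)·(64) = 1912172/18339.

ŷ = 104.268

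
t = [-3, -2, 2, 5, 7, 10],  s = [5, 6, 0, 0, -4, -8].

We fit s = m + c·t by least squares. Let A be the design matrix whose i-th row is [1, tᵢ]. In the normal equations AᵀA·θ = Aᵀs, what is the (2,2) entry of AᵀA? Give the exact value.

Row 2 ↔ basis t, column 2 ↔ basis t, so (AᵀA)_{2,2} = Σᵢ (t)·(t) = (-3)·(-3) + (-2)·(-2) + (2)·(2) + (5)·(5) + (7)·(7) + (10)·(10) = 191.

191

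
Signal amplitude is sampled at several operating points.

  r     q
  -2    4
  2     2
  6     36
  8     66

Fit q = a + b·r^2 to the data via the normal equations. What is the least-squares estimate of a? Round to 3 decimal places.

a = -1.292

Normal-equation sums: Σ1 = 4, Σr^2 = 108, Σr^2·r^2 = 5424.
Right-hand side: Σq = 108, Σr^2·q = 5544.
det = 4·5424 − 108² = 10032.
a = (108·5424 − 108·5544)/10032 = -270/209; b = (4·5544 − 108·108)/10032 = 219/209.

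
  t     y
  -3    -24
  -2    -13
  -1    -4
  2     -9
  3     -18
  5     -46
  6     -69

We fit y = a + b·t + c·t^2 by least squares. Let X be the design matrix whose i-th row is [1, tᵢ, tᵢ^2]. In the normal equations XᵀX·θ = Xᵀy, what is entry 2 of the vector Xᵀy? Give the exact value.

-614

Entry 2 ↔ basis t, so (Xᵀy)_{2} = Σᵢ (t)·yᵢ = (-3)·(-24) + (-2)·(-13) + (-1)·(-4) + (2)·(-9) + (3)·(-18) + (5)·(-46) + (6)·(-69) = -614.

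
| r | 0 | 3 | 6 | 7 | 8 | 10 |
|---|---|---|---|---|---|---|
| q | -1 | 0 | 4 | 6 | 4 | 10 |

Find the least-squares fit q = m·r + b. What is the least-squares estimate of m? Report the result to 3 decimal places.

m = 1.036

AᵀA·[m, b]ᵀ = Aᵀq reads: 258·m + 34·b = 198;  34·m + 6·b = 23.
(Σr·r = 258, Σr = 34, Σ1 = 6, Σr·q = 198, Σq = 23.)
Eliminating b: 6·(row 1) − 34·(row 2) gives 392·m = 6·198 − 34·23 = 406, so m = 29/28.
Then b = (23 − 34·(29/28))/6 = -57/28.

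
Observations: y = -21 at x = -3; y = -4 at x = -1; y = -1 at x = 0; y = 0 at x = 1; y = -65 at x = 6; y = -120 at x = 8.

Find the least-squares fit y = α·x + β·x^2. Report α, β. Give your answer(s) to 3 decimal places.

α = 1.160, β = -2.014

Forming AᵀA = [[111, 701]; [701, 5475]] and Aᵀy = [-1283, -10213]ᵀ gives AᵀA·[α, β]ᵀ = Aᵀy.
Determinant 111·5475 − 701² = 116324.
α = ((-1283)·5475 − 701·(-10213))/116324 = 2594/2237; β = (111·(-10213) − 701·(-1283))/116324 = -4505/2237.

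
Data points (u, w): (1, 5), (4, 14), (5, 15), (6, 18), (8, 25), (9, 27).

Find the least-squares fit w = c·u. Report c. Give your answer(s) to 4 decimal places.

From the data, Σu·u = 223.
Right-hand side: Σu·w = 687.
AᵀA·[c]ᵀ = Aᵀw becomes [[223]]·[c]ᵀ = [687]ᵀ.
Hence c = 687 / 223 ≈ 3.08072.

c = 3.0807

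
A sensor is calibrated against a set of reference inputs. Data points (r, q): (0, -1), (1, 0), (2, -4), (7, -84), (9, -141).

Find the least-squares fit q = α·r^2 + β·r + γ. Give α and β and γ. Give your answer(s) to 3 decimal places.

α = -1.931, β = 1.686, γ = -0.267

Setting ∂/∂α … = 0 gives: 8979·α + 1081·β + 135·γ = -15553;  1081·α + 135·β + 19·γ = -1865;  135·α + 19·β + 5·γ = -230.
(Σr^2·r^2 = 8979, Σr^2·r = 1081, Σr^2 = 135, Σr·r = 135, Σr = 19, Σ1 = 5, Σr^2·q = -15553, Σr·q = -1865, Σq = -230.)
Row-reducing yields α = -59631/30878, β = 52075/30878, γ = -4118/15439.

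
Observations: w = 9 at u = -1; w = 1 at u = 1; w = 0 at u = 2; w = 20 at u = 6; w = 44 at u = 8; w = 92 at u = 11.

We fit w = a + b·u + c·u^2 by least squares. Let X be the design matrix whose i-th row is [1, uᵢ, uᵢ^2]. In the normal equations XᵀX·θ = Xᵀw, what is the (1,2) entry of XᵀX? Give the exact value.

27

Row 1 ↔ basis 1, column 2 ↔ basis u, so (XᵀX)_{1,2} = Σᵢ u = (1)·(-1) + (1)·(1) + (1)·(2) + (1)·(6) + (1)·(8) + (1)·(11) = 27.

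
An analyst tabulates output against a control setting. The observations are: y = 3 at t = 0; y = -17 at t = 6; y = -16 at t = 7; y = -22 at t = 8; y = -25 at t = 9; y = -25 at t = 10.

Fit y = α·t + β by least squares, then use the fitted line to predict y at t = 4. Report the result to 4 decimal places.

The normal system MᵀM·[α, β]ᵀ = Mᵀy is [[330, 40]; [40, 6]]·[α, β]ᵀ = [-865, -102]ᵀ.
det = 330·6 − 40² = 380.
α = ((-865)·6 − 40·(-102))/380 = -111/38; β = (330·(-102) − 40·(-865))/380 = 47/19.
At t = 4: ŷ = (-111/38)·(4) + (47/19)·(1) = -175/19.

ŷ = -9.2105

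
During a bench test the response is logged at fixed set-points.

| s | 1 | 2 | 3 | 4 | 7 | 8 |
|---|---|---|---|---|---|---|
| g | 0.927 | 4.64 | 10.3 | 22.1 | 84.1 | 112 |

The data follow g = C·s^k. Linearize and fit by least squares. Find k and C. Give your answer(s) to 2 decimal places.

Let Y = ln g. Fitting Y = k·ln s + ln C by least squares:
AᵀA = [[11.7199, 7.2034]; [7.2034, 6]], rhs = [26.3534, 16.0371]ᵀ  (here Σln s = 7.2034, Σ(ln s)² = 11.7199, Σln g = 16.0371, Σln s·ln g = 26.3534).
Solving (det = 18.4301): k = 2.31135, ln C = -0.10208, so C = exp(-0.10208) = 0.90296.

k = 2.31, C = 0.90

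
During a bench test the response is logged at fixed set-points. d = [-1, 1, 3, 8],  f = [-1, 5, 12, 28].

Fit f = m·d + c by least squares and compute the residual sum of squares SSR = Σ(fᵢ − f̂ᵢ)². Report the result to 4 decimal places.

SSR = 0.1676

Setting ∂/∂m … = 0 gives: 75·m + 11·c = 266;  11·m + 4·c = 44.
(Σd·d = 75, Σd = 11, Σ1 = 4, Σd·f = 266, Σf = 44.)
Eliminating c: 4·(row 1) − 11·(row 2) gives 179·m = 4·266 − 11·44 = 580, so m = 580/179.
Then c = (44 − 11·(580/179))/4 = 374/179.
Residuals: 27/179, -59/179, 34/179, -2/179; SSR = 30/179.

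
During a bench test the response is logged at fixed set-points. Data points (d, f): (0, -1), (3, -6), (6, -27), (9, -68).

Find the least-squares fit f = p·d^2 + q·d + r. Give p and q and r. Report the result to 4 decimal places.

p = -1.0000, q = 1.6000, r = -1.2000

AᵀA·[p, q, r]ᵀ = Aᵀf reads: 7938·p + 972·q + 126·r = -6534;  972·p + 126·q + 18·r = -792;  126·p + 18·q + 4·r = -102.
(Σd^2·d^2 = 7938, Σd^2·d = 972, Σd^2 = 126, Σd·d = 126, Σd = 18, Σ1 = 4, Σd^2·f = -6534, Σd·f = -792, Σf = -102.)
Solving the 3×3 system (Gaussian elimination) gives p = -1, q = 8/5, r = -6/5.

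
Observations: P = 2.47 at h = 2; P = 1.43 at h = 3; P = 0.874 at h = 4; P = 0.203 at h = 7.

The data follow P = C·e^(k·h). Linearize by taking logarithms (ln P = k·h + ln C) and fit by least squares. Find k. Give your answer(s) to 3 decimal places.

k = -0.496

With ln Pᵢ as the transformed response and hᵢ as the regressor:
Sums: Σh = 16.0000, Σ(h)² = 78.0000, Σln P = -0.4673, Σh·ln P = -8.8191.
Normal system: [[78.0000, 16.0000]; [16.0000, 4]]·[k, ln C]ᵀ = [-8.8191, -0.4673]ᵀ.
Δ = 78.0000·4 − (16.0000)² = 56.0000; k = (-8.8191·4 − 16.0000·-0.4673)/56.0000 = -0.49641, ln C = (78.0000·-0.4673 − 16.0000·-8.8191)/56.0000 = 1.86881.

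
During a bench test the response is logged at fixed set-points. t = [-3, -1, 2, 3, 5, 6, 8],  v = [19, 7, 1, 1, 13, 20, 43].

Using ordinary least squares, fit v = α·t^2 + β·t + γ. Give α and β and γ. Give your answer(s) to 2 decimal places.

α = 0.99, β = -2.88, γ = 2.07

The normal system MᵀM·[α, β, γ]ᵀ = Mᵀv is [[6196, 860, 148]; [860, 148, 20]; [148, 20, 7]]·[α, β, γ]ᵀ = [3988, 470, 104]ᵀ.
Row-reducing yields α = 25373/25536, β = -73495/25536, γ = 315/152.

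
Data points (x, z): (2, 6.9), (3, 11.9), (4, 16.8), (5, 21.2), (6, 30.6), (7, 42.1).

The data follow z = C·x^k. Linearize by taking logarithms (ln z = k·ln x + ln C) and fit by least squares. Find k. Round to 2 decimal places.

k = 1.39

Let Y = ln z. Fitting Y = k·ln x + ln C by least squares:
AᵀA = [[13.1965, 8.5252]; [8.5252, 6]], rhs = [26.2935, 17.4445]ᵀ  (here Σln x = 8.5252, Σ(ln x)² = 13.1965, Σln z = 17.4445, Σln x·ln z = 26.2935).
Slope k = (n·Σln x·ln z − Σln x·Σln z)/(n·Σ(ln x)² − (Σln x)²) = (6·26.2935 − 8.5252·17.4445)/6.5005 = 1.39125; ln C = (Σln z − k·Σln x)/n = 0.93064.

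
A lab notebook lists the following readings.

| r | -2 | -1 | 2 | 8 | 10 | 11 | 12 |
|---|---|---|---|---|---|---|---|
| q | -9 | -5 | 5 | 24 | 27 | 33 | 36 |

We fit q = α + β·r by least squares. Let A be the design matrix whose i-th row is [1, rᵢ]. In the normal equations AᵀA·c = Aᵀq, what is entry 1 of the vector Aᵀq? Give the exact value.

111

Entry 1 ↔ basis 1, so (Aᵀq)_{1} = Σᵢ qᵢ = (1)·(-9) + (1)·(-5) + (1)·(5) + (1)·(24) + (1)·(27) + (1)·(33) + (1)·(36) = 111.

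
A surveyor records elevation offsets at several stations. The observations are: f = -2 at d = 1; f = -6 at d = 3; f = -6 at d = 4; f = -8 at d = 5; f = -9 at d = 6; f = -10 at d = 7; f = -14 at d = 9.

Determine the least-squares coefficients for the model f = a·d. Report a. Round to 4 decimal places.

a = -1.5392

The normal system AᵀA·[a]ᵀ = Aᵀf is [[217]]·[a]ᵀ = [-334]ᵀ.
a = (-334)/217 = -1.53917.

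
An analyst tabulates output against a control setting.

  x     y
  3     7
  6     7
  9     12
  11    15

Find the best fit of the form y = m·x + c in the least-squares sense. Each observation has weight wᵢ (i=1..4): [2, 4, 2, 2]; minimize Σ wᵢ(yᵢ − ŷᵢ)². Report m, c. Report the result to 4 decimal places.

Forming AᵀWA = [[566, 70]; [70, 10]] and AᵀWy = [756, 96]ᵀ gives AᵀWA·[m, c]ᵀ = AᵀWy.
Eliminating c: 10·(row 1) − 70·(row 2) gives 760·m = 10·756 − 70·96 = 840, so m = 21/19.
Then c = (96 − 70·(21/19))/10 = 177/95.

m = 1.1053, c = 1.8632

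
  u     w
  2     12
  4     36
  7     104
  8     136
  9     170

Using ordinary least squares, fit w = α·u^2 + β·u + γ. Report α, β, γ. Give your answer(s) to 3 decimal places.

α = 2.092, β = -0.363, γ = 4.227

Entries of AᵀA: Σu^2·u^2 = 13330, Σu^2·u = 1656, Σu^2 = 214, Σu·u = 214, Σu = 30, Σ1 = 5.
And Σu^2·w = 28194, Σu·w = 3514, Σw = 458.
Solving the 3×3 system (Gaussian elimination) gives α = 8953/4279, β = -1553/4279, γ = 18086/4279.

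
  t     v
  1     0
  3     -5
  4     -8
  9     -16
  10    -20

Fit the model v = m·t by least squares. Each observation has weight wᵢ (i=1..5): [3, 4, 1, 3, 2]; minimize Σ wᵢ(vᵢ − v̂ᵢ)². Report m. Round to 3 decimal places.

From the data, Σwᵢ·t·t = 498.
For XᵀWv: Σwᵢ·t·v = -924.
Normal equations: [[498]]·[m]ᵀ = [-924]ᵀ.
Hence m = -924 / 498 ≈ -1.85542.

m = -1.855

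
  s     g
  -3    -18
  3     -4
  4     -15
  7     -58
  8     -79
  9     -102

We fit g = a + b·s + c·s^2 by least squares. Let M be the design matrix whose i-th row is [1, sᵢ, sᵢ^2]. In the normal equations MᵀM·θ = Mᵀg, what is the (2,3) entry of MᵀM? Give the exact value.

Row 2 ↔ basis s, column 3 ↔ basis s^2, so (MᵀM)_{2,3} = Σᵢ (s)·(s^2) = (-3)·(9) + (3)·(9) + (4)·(16) + (7)·(49) + (8)·(64) + (9)·(81) = 1648.

1648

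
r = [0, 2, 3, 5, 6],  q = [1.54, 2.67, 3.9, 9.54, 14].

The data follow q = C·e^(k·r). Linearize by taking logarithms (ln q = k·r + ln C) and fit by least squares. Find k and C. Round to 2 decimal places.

Linearized form: ln q = k·r + ln C. From the 5 transformed points,
Σr = 16.0000, Σ(r)² = 74.0000, Σln q = 7.6694, Σr·ln q = 33.1589.
Equations: 74.0000·k + 16.0000·ln C = 33.1589;  16.0000·k + 5·ln C = 7.6694.
Δ = 74.0000·5 − (16.0000)² = 114.0000; k = (33.1589·5 − 16.0000·7.6694)/114.0000 = 0.37793, ln C = (74.0000·7.6694 − 16.0000·33.1589)/114.0000 = 0.32449, so C = exp(0.32449) = 1.38333.

k = 0.38, C = 1.38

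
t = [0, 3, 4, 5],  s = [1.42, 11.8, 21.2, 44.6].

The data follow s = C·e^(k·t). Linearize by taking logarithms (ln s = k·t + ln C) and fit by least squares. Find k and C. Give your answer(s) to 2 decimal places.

Linearized form: ln s = k·t + ln C. From the 4 transformed points,
AᵀA = [[50.0000, 12.0000]; [12.0000, 4]], rhs = [38.6090, 9.6705]ᵀ  (here Σt = 12.0000, Σ(t)² = 50.0000, Σln s = 9.6705, Σt·ln s = 38.6090).
Slope k = (n·Σt·ln s − Σt·Σln s)/(n·Σ(t)² − (Σt)²) = (4·38.6090 − 12.0000·9.6705)/56.0000 = 0.68554; ln C = (Σln s − k·Σt)/n = 0.36102, so C = exp(0.36102) = 1.43479.

k = 0.69, C = 1.43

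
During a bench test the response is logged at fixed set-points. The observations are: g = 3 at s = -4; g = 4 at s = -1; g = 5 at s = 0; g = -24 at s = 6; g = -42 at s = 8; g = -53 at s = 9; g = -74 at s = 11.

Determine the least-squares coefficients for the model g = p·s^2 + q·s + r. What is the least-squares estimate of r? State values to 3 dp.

The normal equations are: 26851·p + 2723·q + 319·r = -16747;  2723·p + 319·q + 29·r = -1787;  319·p + 29·q + 7·r = -181.
Solving the 3×3 system (Gaussian elimination) gives p = -6570/13463, q = -23915/13463, r = 50366/13463.

r = 3.741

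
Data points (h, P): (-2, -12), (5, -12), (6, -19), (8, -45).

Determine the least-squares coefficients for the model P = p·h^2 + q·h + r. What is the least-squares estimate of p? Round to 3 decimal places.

p = -1.130

Sums needed: Σh^2·h^2 = 6033, Σh^2·h = 845, Σh^2 = 129, Σh·h = 129, Σh = 17, Σ1 = 4.
Right-hand side: Σh^2·P = -3912, Σh·P = -510, ΣP = -88.
MᵀM·[p, q, r]ᵀ = MᵀP becomes [[6033, 845, 129]; [845, 129, 17]; [129, 17, 4]]·[p, q, r]ᵀ = [-3912, -510, -88]ᵀ.
Solving the 3×3 system (Gaussian elimination) gives p = -41183/36436, q = 128031/36436, r = -4393/9109.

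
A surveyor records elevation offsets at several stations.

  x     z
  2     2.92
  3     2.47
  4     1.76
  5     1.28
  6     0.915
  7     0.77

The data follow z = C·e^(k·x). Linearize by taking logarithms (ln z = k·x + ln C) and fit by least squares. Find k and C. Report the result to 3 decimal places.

k = -0.285, C = 5.404

Taking logs, ln z = k·x + ln C, so regress ln z on x.
Σx = 27.0000, Σ(x)² = 139.0000, Σln z = 2.4378, Σx·ln z = 5.9888.
Equations: 139.0000·k + 27.0000·ln C = 5.9888;  27.0000·k + 6·ln C = 2.4378.
Solving (det = 105.0000): k = -0.28464, ln C = 1.68717, so C = exp(1.68717) = 5.40416.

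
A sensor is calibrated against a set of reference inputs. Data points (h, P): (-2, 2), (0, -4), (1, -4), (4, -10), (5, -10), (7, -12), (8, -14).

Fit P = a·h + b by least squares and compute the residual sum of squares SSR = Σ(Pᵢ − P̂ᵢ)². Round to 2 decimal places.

SSR = 7.95

Sums needed: Σh·h = 159, Σh = 23, Σ1 = 7.
For XᵀP: Σh·P = -294, ΣP = -52.
XᵀX·[a, b]ᵀ = XᵀP becomes [[159, 23]; [23, 7]]·[a, b]ᵀ = [-294, -52]ᵀ.
Determinant 159·7 − 23² = 584.
a = ((-294)·7 − 23·(-52))/584 = -431/292; b = (159·(-52) − 23·(-294))/584 = -753/292.
Residuals: 475/292, -415/292, 4/73, -443/292, -3/73, 133/146, 113/292; SSR = 1161/146.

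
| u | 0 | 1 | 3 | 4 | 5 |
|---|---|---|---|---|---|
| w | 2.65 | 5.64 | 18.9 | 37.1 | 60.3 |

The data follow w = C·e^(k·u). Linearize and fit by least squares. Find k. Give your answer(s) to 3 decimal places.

With ln wᵢ as the transformed response and uᵢ as the regressor:
Σu = 13.0000, Σ(u)² = 51.0000, Σln w = 13.3566, Σu·ln w = 45.4985.
Equations: 51.0000·k + 13.0000·ln C = 45.4985;  13.0000·k + 5·ln C = 13.3566.
Solving (det = 86.0000): k = 0.62625, ln C = 1.04307.

k = 0.626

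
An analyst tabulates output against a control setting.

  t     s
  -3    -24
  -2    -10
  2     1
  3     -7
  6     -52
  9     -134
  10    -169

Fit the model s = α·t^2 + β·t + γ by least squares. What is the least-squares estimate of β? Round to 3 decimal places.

The normal system XᵀX·[α, β, γ]ᵀ = Xᵀs is [[18051, 1945, 243]; [1945, 243, 25]; [243, 25, 7]]·[α, β, γ]ᵀ = [-29941, -3135, -395]ᵀ.
Solving the 3×3 system (Gaussian elimination) gives α = -278821/139034, β = 197105/69517, γ = 425689/139034.

β = 2.835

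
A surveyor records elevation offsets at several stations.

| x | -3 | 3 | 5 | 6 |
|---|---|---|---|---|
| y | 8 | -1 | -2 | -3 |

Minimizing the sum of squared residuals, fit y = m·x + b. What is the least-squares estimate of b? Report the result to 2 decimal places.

b = 3.91

The normal system MᵀM·[m, b]ᵀ = Mᵀy is [[79, 11]; [11, 4]]·[m, b]ᵀ = [-55, 2]ᵀ.
det = 79·4 − 11² = 195.
m = ((-55)·4 − 11·2)/195 = -242/195; b = (79·2 − 11·(-55))/195 = 763/195.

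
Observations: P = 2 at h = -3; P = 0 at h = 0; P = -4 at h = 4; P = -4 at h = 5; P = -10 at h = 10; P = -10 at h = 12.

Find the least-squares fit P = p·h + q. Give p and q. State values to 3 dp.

With design matrix M, MᵀM = [[294, 28]; [28, 6]] and MᵀP = [-262, -26]ᵀ.
Eliminating q: 6·(row 1) − 28·(row 2) gives 980·p = 6·(-262) − 28·(-26) = -844, so p = -211/245.
Then q = ((-26) − 28·(-211/245))/6 = -11/35.

p = -0.861, q = -0.314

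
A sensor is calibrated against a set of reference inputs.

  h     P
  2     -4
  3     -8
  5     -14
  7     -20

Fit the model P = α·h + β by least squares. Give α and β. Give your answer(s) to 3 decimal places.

Sums needed: Σh·h = 87, Σh = 17, Σ1 = 4.
For XᵀP: Σh·P = -242, ΣP = -46.
So XᵀX·[α, β]ᵀ = XᵀP: [[87, 17]; [17, 4]]·[α, β]ᵀ = [-242, -46]ᵀ.
Determinant 87·4 − 17² = 59.
α = ((-242)·4 − 17·(-46))/59 = -186/59; β = (87·(-46) − 17·(-242))/59 = 112/59.

α = -3.153, β = 1.898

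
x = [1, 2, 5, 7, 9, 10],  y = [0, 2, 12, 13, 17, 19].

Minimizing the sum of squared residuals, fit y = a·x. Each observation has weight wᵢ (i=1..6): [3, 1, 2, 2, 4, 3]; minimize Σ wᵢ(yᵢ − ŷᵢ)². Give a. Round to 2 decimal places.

Setting ∂/∂a … = 0 gives: 779·a = 1488.
(Σwᵢ·x·x = 779, Σwᵢ·x·y = 1488.)
Hence a = 1488 / 779 ≈ 1.91014.

a = 1.91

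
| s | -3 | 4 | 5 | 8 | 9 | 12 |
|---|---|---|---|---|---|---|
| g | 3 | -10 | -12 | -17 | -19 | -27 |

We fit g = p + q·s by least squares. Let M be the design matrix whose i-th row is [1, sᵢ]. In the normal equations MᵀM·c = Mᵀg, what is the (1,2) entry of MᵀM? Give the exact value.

35

Row 1 ↔ basis 1, column 2 ↔ basis s, so (MᵀM)_{1,2} = Σᵢ s = (1)·(-3) + (1)·(4) + (1)·(5) + (1)·(8) + (1)·(9) + (1)·(12) = 35.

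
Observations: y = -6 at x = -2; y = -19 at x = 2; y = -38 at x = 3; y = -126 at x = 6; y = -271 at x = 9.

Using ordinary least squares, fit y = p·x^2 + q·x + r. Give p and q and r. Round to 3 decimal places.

p = -2.975, q = -3.212, r = -0.698

Entries of AᵀA: Σx^2·x^2 = 7970, Σx^2·x = 972, Σx^2 = 134, Σx·x = 134, Σx = 18, Σ1 = 5.
For Aᵀy: Σx^2·y = -26929, Σx·y = -3335, Σy = -460.
So AᵀA·[p, q, r]ᵀ = Aᵀy: [[7970, 972, 134]; [972, 134, 18]; [134, 18, 5]]·[p, q, r]ᵀ = [-26929, -3335, -460]ᵀ.
Inverting the 3×3 Gram matrix, [p, q, r]ᵀ = [-156959/52754, -169463/52754, -18400/26377]ᵀ.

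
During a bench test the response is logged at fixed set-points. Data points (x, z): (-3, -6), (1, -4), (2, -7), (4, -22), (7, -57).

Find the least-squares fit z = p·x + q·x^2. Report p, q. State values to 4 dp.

p = -1.2790, q = -0.9922

Entries of MᵀM: Σx·x = 79, Σx·x^2 = 389, Σx^2·x^2 = 2755.
For Mᵀz: Σx·z = -487, Σx^2·z = -3231.
Normal equations: [[79, 389]; [389, 2755]]·[p, q]ᵀ = [-487, -3231]ᵀ.
Eliminating q: 2755·(row 1) − 389·(row 2) gives 66324·p = 2755·(-487) − 389·(-3231) = -84826, so p = -42413/33162.
Then q = ((-3231) − 389·(-42413/33162))/2755 = -32903/33162.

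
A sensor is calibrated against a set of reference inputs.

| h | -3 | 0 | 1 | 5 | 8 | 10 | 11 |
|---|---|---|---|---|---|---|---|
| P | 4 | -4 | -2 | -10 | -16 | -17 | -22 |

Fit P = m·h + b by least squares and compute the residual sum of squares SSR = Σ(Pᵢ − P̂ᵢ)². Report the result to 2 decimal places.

Normal-equation sums: Σh·h = 320, Σh = 32, Σ1 = 7.
Right-hand side: Σh·P = -604, ΣP = -67.
So XᵀX·[m, b]ᵀ = XᵀP: [[320, 32]; [32, 7]]·[m, b]ᵀ = [-604, -67]ᵀ.
Δ = 320·7 − 32² = 1216.
m = ((-604)·7 − 32·(-67))/1216 = -521/304; b = (320·(-67) − 32·(-604))/1216 = -33/19.
Residuals: 181/304, -43/19, 441/304, 93/304, -21/38, 15/8, -429/304; SSR = 1025/76.

SSR = 13.49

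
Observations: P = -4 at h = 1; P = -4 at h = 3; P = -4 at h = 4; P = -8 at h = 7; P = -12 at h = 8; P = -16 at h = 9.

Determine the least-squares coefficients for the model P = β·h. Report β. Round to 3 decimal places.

Sums needed: Σh·h = 220.
Moment sums: Σh·P = -328.
AᵀA·[β]ᵀ = AᵀP becomes [[220]]·[β]ᵀ = [-328]ᵀ.
β = (-328)/220 = -1.49091.

β = -1.491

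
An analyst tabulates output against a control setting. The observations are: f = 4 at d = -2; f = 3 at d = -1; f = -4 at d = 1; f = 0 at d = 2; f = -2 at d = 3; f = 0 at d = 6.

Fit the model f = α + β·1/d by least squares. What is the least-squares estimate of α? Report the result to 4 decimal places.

MᵀM·[α, β]ᵀ = Mᵀf reads: 6·α + (1/2)·β = 1;  (1/2)·α + (95/36)·β = -29/3.
(Σ1 = 6, Σ1/d = 1/2, Σ1/d·1/d = 95/36, Σf = 1, Σ1/d·f = -29/3.)
Determinant 6·(95/36) − (1/2)² = 187/12.
α = (1·(95/36) − (1/2)·(-29/3))/(187/12) = 269/561; β = (6·(-29/3) − (1/2)·1)/(187/12) = -702/187.

α = 0.4795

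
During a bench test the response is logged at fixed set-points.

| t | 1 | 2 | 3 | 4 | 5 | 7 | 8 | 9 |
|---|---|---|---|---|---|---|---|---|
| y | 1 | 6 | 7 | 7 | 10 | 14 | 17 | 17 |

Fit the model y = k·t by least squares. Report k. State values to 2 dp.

k = 2.00

The normal equations are: 249·k = 499.
(Σt·t = 249, Σt·y = 499.)
k = 499/249 = 2.00402.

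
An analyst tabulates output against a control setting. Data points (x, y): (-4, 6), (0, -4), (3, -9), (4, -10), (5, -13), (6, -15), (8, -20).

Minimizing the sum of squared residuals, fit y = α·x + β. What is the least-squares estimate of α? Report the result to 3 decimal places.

α = -2.083

AᵀA·[α, β]ᵀ = Aᵀy reads: 166·α + 22·β = -406;  22·α + 7·β = -65.
det = 166·7 − 22² = 678.
α = ((-406)·7 − 22·(-65))/678 = -706/339; β = (166·(-65) − 22·(-406))/678 = -929/339.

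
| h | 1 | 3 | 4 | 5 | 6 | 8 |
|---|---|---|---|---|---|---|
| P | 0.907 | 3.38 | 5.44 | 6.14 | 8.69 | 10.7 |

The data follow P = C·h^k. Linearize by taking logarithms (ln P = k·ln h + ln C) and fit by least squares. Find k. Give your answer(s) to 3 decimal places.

Linearized form: ln P = k·ln h + ln C. From the 6 transformed points,
Σln h = 7.9655, Σ(ln h)² = 13.2535, Σln P = 9.1613, Σln h·ln P = 15.4098.
Normal system: [[13.2535, 7.9655]; [7.9655, 6]]·[k, ln C]ᵀ = [15.4098, 9.1613]ᵀ.
Solving (det = 16.0713): k = 1.21235, ln C = -0.08263.

k = 1.212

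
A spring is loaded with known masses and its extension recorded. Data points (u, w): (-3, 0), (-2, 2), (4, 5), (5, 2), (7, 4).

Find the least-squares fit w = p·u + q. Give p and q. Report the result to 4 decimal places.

p = 0.3223, q = 1.8909

Compute the Gram sums: Σu·u = 103, Σu = 11, Σ1 = 5.
And Σu·w = 54, Σw = 13.
Normal equations: [[103, 11]; [11, 5]]·[p, q]ᵀ = [54, 13]ᵀ.
Eliminating q: 5·(row 1) − 11·(row 2) gives 394·p = 5·54 − 11·13 = 127, so p = 127/394.
Then q = (13 − 11·(127/394))/5 = 745/394.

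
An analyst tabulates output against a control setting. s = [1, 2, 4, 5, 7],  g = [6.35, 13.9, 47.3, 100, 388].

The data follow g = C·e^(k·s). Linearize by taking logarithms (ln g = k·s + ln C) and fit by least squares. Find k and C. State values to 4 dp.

k = 0.6781, C = 3.3334

Let Y = ln g. Fitting Y = k·s + ln C by least squares:
Sums: Σs = 19.0000, Σ(s)² = 95.0000, Σln g = 18.9030, Σs·ln g = 87.2912.
Normal system: [[95.0000, 19.0000]; [19.0000, 5]]·[k, ln C]ᵀ = [87.2912, 18.9030]ᵀ.
Solving (det = 114.0000): k = 0.67805, ln C = 1.20400, so C = exp(1.20400) = 3.33342.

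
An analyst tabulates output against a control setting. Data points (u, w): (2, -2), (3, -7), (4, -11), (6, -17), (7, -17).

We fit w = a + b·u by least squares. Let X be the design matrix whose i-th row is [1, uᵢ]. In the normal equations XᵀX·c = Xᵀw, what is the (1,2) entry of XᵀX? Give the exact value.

22

Row 1 ↔ basis 1, column 2 ↔ basis u, so (XᵀX)_{1,2} = Σᵢ u = (1)·(2) + (1)·(3) + (1)·(4) + (1)·(6) + (1)·(7) = 22.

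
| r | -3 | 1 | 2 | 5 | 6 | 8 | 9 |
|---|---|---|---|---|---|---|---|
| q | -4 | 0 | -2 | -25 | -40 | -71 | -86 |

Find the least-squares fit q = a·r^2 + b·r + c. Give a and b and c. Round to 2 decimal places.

a = -1.03, b = -0.78, c = 2.84

Normal-equation sums: Σr^2·r^2 = 12676, Σr^2·r = 1564, Σr^2 = 220, Σr·r = 220, Σr = 28, Σ1 = 7.
And Σr^2·q = -13619, Σr·q = -1699, Σq = -228.
Row-reducing yields a = -3856/3753, b = -35123/45036, c = 31967/11259.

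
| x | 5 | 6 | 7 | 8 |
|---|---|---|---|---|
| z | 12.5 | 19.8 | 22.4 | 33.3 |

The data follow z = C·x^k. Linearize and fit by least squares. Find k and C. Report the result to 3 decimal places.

With ln zᵢ as the transformed response and ln xᵢ as the regressor:
XᵀX = [[13.9113, 7.4265]; [7.4265, 4]], rhs = [22.7542, 12.1260]ᵀ  (here Σln x = 7.4265, Σ(ln x)² = 13.9113, Σln z = 12.1260, Σln x·ln z = 22.7542).
Δ = 13.9113·4 − (7.4265)² = 0.4917; k = (22.7542·4 − 7.4265·12.1260)/0.4917 = 1.95680, ln C = (13.9113·12.1260 − 7.4265·22.7542)/0.4917 = -0.60155, so C = exp(-0.60155) = 0.54796.

k = 1.957, C = 0.548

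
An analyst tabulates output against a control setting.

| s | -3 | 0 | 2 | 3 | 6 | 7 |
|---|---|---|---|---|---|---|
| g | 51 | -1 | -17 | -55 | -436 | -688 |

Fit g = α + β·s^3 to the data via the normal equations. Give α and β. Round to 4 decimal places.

α = -1.6885, β = -2.0033

Forming XᵀX = [[6, 567]; [567, 165827]] and Xᵀg = [-1146, -333158]ᵀ gives XᵀX·[α, β]ᵀ = Xᵀg.
det = 6·165827 − 567² = 673473.
α = ((-1146)·165827 − 567·(-333158))/673473 = -379052/224491; β = (6·(-333158) − 567·(-1146))/673473 = -449722/224491.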